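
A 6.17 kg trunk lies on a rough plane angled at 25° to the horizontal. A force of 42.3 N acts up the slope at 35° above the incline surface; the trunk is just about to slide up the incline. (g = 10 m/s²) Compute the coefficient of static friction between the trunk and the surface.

μ ≈ 0.271

On the verge of sliding up the incline, friction is at its maximum μN and acts down the slope.
Perpendicular to incline: N = W cos 25° − P sin 35° = 55.92 − 24.26 = 31.66 N.
Along incline: P cos 35° − μN = W sin 25° → μ = −(W sin 25° − P cos 35°) / N = 0.2709.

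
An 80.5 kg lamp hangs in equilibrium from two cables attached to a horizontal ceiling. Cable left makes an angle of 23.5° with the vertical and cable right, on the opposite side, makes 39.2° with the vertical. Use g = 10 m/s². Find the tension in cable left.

T_left ≈ 573 N

Angles from the horizontal: cable left is 90° − 23.5° = 66.5°, cable right is 90° − 39.2° = 50.8°.
Weight W = 80.5 × 10 = 805 N acts straight down.
Horizontal: T_left cos 66.5° = T_right cos 50.8°  →  T_right = 0.6309 T_left.
Vertical: T_left sin 66.5° + T_right sin 50.8° = 805.
Substituting the horizontal relation into the vertical equation gives 1.406 T_left = 805, so T_left = 572.6 N.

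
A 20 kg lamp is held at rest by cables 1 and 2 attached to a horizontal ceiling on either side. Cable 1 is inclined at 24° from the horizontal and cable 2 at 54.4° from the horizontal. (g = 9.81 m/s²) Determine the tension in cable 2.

Weight W = 20 × 9.81 = 196.2 N acts straight down.
Horizontal: T_1 cos 24° = T_2 cos 54.4°  →  T_1 = 0.6372 T_2.
Vertical: T_1 sin 24° + T_2 sin 54.4° = 196.2.
Substituting the horizontal relation into the vertical equation gives 1.072 T_2 = 196.2, so T_2 = 183 N.

T_2 ≈ 183 N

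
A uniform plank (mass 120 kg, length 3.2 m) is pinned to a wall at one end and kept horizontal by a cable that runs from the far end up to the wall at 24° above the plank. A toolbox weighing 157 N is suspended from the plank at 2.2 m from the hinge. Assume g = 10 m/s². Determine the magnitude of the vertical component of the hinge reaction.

Take torques about the hinge: T sin 24° · 3.2 = 120×10×1.6 + 157×2.2 = 2265.4 N·m.
So T = 2265.4 / (0.4067 × 3.2) = 1740.5 N.
ΣF_y = 0: H_y = (120×10 + 157) − T sin 24° = 1357 − 707.94 = 649.06 N.

|H_y| ≈ 649 N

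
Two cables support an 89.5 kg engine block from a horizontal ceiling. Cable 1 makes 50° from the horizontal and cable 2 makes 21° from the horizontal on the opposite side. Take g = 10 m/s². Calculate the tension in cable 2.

T_2 ≈ 608 N

Weight W = 89.5 × 10 = 895 N acts straight down.
Horizontal: T_1 cos 50° = T_2 cos 21°  →  T_1 = 1.452 T_2.
Vertical: T_1 sin 50° + T_2 sin 21° = 895.
Substituting the horizontal relation into the vertical equation gives 1.471 T_2 = 895, so T_2 = 608.4 N.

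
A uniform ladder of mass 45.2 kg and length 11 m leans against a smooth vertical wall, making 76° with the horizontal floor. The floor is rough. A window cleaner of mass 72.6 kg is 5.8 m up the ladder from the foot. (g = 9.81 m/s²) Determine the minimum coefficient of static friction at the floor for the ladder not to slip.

μ_min ≈ 0.129

ΣF_y = 0: N_floor = 45.2×9.81 + 72.6×9.81 = 1155.6 N.
Torques about the foot: N_wall · 11 sin 76° = 45.2×9.81×5.5 cos 76° + 72.6×9.81×5.8 cos 76° → N_wall = 148.91 N.
ΣF_x = 0: f_floor = N_wall = 148.91 N.
μ_min = f_floor / N_floor = 148.91 / 1155.6 = 0.1289.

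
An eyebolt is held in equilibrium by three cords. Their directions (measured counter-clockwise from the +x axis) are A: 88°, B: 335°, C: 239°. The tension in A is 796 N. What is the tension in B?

T_B ≈ 388 N

Resolve: ΣF_x = 796 cos 88° + T_B cos 335° + T_C cos 239° = 0.
        ΣF_y = 796 sin 88° + T_B sin 335° + T_C sin 239° = 0.
The known terms sum to (27.78, 795.5) N, so 0.9063 T_B − 0.5150 T_C = -27.78 and -0.4226 T_B − 0.8572 T_C = -795.5.
Solving simultaneously: T_B = 388 N, T_C = 736.8 N.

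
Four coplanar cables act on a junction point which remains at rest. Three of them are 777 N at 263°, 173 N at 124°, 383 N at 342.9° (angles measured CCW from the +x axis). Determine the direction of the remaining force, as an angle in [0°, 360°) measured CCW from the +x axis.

θ ≈ 103°

Sum the known components: ΣF_x = 174.6 N, ΣF_y = -740.4 N.
For equilibrium the remaining force must supply (−ΣF_x, −ΣF_y) = (-174.6, 740.4) N.
Magnitude = √((-174.6)² + (740.4)²) = 760.7 N; direction = atan2(740.4, -174.6) = 103.3°.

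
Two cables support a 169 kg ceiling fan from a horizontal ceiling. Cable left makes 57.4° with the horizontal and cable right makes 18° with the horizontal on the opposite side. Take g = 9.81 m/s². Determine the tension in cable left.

Weight W = 169 × 9.81 = 1658 N acts straight down.
Horizontal: T_left cos 57.4° = T_right cos 18°  →  T_right = 0.5665 T_left.
Vertical: T_left sin 57.4° + T_right sin 18° = 1658.
Substituting the horizontal relation into the vertical equation gives 1.018 T_left = 1658, so T_left = 1629 N.

T_left ≈ 1630 N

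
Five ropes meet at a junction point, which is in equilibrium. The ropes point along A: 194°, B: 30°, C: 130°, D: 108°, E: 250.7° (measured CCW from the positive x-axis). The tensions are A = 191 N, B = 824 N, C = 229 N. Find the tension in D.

T_D ≈ 298 N

Resolve: ΣF_x = 191 cos 194° + 824 cos 30° + 229 cos 130° + T_D cos 108° + T_E cos 250.7° = 0.
        ΣF_y = 191 sin 194° + 824 sin 30° + 229 sin 130° + T_D sin 108° + T_E sin 250.7° = 0.
The known terms sum to (381.1, 541.2) N, so -0.3090 T_D − 0.3305 T_E = -381.1 and 0.9511 T_D − 0.9438 T_E = -541.2.
Solving simultaneously: T_D = 298.3 N, T_E = 874.1 N.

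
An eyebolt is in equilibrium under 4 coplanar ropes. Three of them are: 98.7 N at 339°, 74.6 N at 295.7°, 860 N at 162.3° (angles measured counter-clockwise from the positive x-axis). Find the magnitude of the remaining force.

F ≈ 713 N

Sum the known components: ΣF_x = -694.8 N, ΣF_y = 158.9 N.
For equilibrium the remaining force must supply (−ΣF_x, −ΣF_y) = (694.8, -158.9) N.
Magnitude = √((694.8)² + (-158.9)²) = 712.7 N; direction = atan2(-158.9, 694.8) = 347.1°.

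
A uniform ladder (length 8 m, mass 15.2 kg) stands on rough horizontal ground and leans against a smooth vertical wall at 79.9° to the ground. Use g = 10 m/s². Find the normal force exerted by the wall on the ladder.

Torques about the foot: N_wall · 8 sin 79.9° = 15.2×10×4 cos 79.9° → N_wall = 13.538 N.

N_wall ≈ 13.5 N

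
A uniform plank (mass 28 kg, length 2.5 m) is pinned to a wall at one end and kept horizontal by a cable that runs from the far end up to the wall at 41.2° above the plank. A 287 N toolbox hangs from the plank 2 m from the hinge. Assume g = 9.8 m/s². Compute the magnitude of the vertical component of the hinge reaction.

Take torques about the hinge: T sin 41.2° · 2.5 = 28×9.8×1.25 + 287×2 = 917 N·m.
So T = 917 / (0.6587 × 2.5) = 556.86 N.
ΣF_y = 0: H_y = (28×9.8 + 287) − T sin 41.2° = 561.4 − 366.8 = 194.6 N.

|H_y| ≈ 195 N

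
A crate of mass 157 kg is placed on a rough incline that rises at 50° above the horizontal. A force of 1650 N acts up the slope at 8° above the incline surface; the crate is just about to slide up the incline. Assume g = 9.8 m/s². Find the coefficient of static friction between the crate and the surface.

μ ≈ 0.600

On the verge of sliding up the incline, friction is at its maximum μN and acts down the slope.
Perpendicular to incline: N = W cos 50° − P sin 8° = 989 − 229.6 = 759.4 N.
Along incline: P cos 8° − μN = W sin 50° → μ = −(W sin 50° − P cos 8°) / N = 0.5996.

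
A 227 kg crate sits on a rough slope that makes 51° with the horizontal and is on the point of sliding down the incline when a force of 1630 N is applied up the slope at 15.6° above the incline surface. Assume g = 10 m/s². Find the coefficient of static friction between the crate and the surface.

On the verge of sliding down the incline, friction is at its maximum μN and acts up the slope.
Perpendicular to incline: N = W cos 51° − P sin 15.6° = 1429 − 438.3 = 990.2 N.
Along incline: P cos 15.6° + μN = W sin 51° → μ = (W sin 51° − P cos 15.6°) / N = 0.1961.

μ ≈ 0.196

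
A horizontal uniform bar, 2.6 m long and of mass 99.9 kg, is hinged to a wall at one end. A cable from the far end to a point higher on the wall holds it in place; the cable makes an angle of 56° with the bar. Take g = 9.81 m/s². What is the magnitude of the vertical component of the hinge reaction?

|H_y| ≈ 490 N

Take torques about the hinge: T sin 56° · 2.6 = 99.9×9.81×1.3 = 1274 N·m.
So T = 1274 / (0.8290 × 2.6) = 591.06 N.
ΣF_y = 0: H_y = (99.9×9.81) − T sin 56° = 980.02 − 490.01 = 490.01 N.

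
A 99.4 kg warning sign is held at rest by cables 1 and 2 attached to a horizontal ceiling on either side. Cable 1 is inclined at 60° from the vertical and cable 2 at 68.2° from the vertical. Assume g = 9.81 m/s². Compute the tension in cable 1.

Angles from the horizontal: cable 1 is 90° − 60° = 30°, cable 2 is 90° − 68.2° = 21.8°.
Weight W = 99.4 × 9.81 = 975.1 N acts straight down.
Horizontal: T_1 cos 30° = T_2 cos 21.8°  →  T_2 = 0.9327 T_1.
Vertical: T_1 sin 30° + T_2 sin 21.8° = 975.1.
Substituting the horizontal relation into the vertical equation gives 0.8464 T_1 = 975.1, so T_1 = 1152 N.

T_1 ≈ 1150 N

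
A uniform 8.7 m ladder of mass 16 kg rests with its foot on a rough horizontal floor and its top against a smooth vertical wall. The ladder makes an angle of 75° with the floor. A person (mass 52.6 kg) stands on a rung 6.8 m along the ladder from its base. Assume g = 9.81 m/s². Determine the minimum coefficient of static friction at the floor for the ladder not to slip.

μ_min ≈ 0.192

ΣF_y = 0: N_floor = 16×9.81 + 52.6×9.81 = 672.97 N.
Torques about the foot: N_wall · 8.7 sin 75° = 16×9.81×4.35 cos 75° + 52.6×9.81×6.8 cos 75° → N_wall = 129.1 N.
ΣF_x = 0: f_floor = N_wall = 129.1 N.
μ_min = f_floor / N_floor = 129.1 / 672.97 = 0.1918.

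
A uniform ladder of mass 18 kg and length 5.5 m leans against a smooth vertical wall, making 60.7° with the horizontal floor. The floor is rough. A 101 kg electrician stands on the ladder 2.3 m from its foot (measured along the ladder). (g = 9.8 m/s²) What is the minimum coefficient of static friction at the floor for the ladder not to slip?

μ_min ≈ 0.242

ΣF_y = 0: N_floor = 18×9.8 + 101×9.8 = 1166.2 N.
Torques about the foot: N_wall · 5.5 sin 60.7° = 18×9.8×2.75 cos 60.7° + 101×9.8×2.3 cos 60.7° → N_wall = 281.77 N.
ΣF_x = 0: f_floor = N_wall = 281.77 N.
μ_min = f_floor / N_floor = 281.77 / 1166.2 = 0.2416.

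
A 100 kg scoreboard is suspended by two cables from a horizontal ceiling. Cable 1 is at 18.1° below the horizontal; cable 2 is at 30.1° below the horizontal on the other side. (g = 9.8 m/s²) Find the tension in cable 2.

T_2 ≈ 1250 N

Weight W = 100 × 9.8 = 980 N acts straight down.
Horizontal: T_1 cos 18.1° = T_2 cos 30.1°  →  T_1 = 0.9102 T_2.
Vertical: T_1 sin 18.1° + T_2 sin 30.1° = 980.
Substituting the horizontal relation into the vertical equation gives 0.7843 T_2 = 980, so T_2 = 1250 N.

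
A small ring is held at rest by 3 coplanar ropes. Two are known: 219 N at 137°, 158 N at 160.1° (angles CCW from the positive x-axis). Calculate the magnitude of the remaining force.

Sum the known components: ΣF_x = -308.7 N, ΣF_y = 203.1 N.
For equilibrium the remaining force must supply (−ΣF_x, −ΣF_y) = (308.7, -203.1) N.
Magnitude = √((308.7)² + (-203.1)²) = 369.6 N; direction = atan2(-203.1, 308.7) = 326.7°.

F ≈ 370 N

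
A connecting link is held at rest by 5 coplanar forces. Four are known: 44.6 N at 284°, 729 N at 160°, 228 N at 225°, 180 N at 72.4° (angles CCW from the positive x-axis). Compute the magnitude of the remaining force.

Sum the known components: ΣF_x = -781 N, ΣF_y = 216.4 N.
For equilibrium the remaining force must supply (−ΣF_x, −ΣF_y) = (781, -216.4) N.
Magnitude = √((781)² + (-216.4)²) = 810.5 N; direction = atan2(-216.4, 781) = 344.5°.

F ≈ 810 N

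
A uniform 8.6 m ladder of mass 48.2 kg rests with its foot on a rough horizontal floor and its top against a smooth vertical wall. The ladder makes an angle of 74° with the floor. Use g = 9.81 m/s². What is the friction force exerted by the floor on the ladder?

f ≈ 67.8 N

Torques about the foot: N_wall · 8.6 sin 74° = 48.2×9.81×4.3 cos 74° → N_wall = 67.793 N.
ΣF_x = 0: f_floor = N_wall = 67.793 N.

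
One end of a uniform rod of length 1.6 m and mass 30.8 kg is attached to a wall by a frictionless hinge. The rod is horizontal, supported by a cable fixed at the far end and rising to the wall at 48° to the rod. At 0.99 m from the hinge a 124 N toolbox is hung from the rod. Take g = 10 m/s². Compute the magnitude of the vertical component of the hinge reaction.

|H_y| ≈ 201 N

Take torques about the hinge: T sin 48° · 1.6 = 30.8×10×0.8 + 124×0.99 = 369.16 N·m.
So T = 369.16 / (0.7431 × 1.6) = 310.47 N.
ΣF_y = 0: H_y = (30.8×10 + 124) − T sin 48° = 432 − 230.73 = 201.27 N.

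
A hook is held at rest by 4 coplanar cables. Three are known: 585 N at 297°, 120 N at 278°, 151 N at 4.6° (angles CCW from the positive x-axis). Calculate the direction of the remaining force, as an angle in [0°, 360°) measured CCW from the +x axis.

θ ≈ 125°

Sum the known components: ΣF_x = 432.8 N, ΣF_y = -628 N.
For equilibrium the remaining force must supply (−ΣF_x, −ΣF_y) = (-432.8, 628) N.
Magnitude = √((-432.8)² + (628)²) = 762.7 N; direction = atan2(628, -432.8) = 124.6°.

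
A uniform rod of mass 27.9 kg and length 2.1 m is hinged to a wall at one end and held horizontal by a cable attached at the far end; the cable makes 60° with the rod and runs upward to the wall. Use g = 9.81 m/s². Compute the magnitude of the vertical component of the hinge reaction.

|H_y| ≈ 137 N

Take torques about the hinge: T sin 60° · 2.1 = 27.9×9.81×1.05 = 287.38 N·m.
So T = 287.38 / (0.8660 × 2.1) = 158.02 N.
ΣF_y = 0: H_y = (27.9×9.81) − T sin 60° = 273.7 − 136.85 = 136.85 N.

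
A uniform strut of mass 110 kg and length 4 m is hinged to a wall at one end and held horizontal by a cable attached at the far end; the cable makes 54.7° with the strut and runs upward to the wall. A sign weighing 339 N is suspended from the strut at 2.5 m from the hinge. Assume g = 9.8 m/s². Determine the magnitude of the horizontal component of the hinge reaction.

Take torques about the hinge: T sin 54.7° · 4 = 110×9.8×2 + 339×2.5 = 3003.5 N·m.
So T = 3003.5 / (0.8161 × 4) = 920.03 N.
ΣF_x = 0: H_x = T cos 54.7° = 531.65 N.

H_x ≈ 532 N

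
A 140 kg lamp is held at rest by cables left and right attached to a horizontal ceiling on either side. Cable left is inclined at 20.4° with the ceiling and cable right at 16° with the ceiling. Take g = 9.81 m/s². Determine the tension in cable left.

Weight W = 140 × 9.81 = 1373 N acts straight down.
Horizontal: T_left cos 20.4° = T_right cos 16°  →  T_right = 0.9751 T_left.
Vertical: T_left sin 20.4° + T_right sin 16° = 1373.
Substituting the horizontal relation into the vertical equation gives 0.6173 T_left = 1373, so T_left = 2225 N.

T_left ≈ 2220 N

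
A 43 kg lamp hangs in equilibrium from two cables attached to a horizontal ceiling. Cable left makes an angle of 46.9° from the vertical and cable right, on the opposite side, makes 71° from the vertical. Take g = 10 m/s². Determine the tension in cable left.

T_left ≈ 460 N

Angles from the horizontal: cable left is 90° − 46.9° = 43.1°, cable right is 90° − 71° = 19°.
Weight W = 43 × 10 = 430 N acts straight down.
Horizontal: T_left cos 43.1° = T_right cos 19°  →  T_right = 0.7722 T_left.
Vertical: T_left sin 43.1° + T_right sin 19° = 430.
Substituting the horizontal relation into the vertical equation gives 0.9347 T_left = 430, so T_left = 460 N.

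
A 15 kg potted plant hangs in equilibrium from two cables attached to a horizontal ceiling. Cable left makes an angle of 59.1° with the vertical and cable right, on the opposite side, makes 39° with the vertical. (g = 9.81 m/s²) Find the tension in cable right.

T_right ≈ 128 N

Angles from the horizontal: cable left is 90° − 59.1° = 30.9°, cable right is 90° − 39° = 51°.
Weight W = 15 × 9.81 = 147.2 N acts straight down.
Horizontal: T_left cos 30.9° = T_right cos 51°  →  T_left = 0.7334 T_right.
Vertical: T_left sin 30.9° + T_right sin 51° = 147.2.
Substituting the horizontal relation into the vertical equation gives 1.154 T_right = 147.2, so T_right = 127.5 N.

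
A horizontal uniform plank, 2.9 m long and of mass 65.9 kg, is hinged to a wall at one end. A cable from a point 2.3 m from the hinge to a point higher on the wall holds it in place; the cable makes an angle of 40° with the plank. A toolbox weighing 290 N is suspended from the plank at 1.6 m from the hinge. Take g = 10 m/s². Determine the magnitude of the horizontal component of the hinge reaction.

Take torques about the hinge: T sin 40° · 2.3 = 65.9×10×1.45 + 290×1.6 = 1419.5 N·m.
So T = 1419.5 / (0.6428 × 2.3) = 960.19 N.
ΣF_x = 0: H_x = T cos 40° = 735.55 N.

H_x ≈ 736 N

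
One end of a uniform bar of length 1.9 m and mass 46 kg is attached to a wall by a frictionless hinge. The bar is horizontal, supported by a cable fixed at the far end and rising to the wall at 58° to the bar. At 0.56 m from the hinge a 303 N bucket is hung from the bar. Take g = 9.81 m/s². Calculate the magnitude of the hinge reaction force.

|H| ≈ 481 N

Take torques about the hinge: T sin 58° · 1.9 = 46×9.81×0.95 + 303×0.56 = 598.38 N·m.
So T = 598.38 / (0.8480 × 1.9) = 371.36 N.
ΣF_x = 0: H_x = T cos 58° = 196.79 N.
ΣF_y = 0: H_y = (46×9.81 + 303) − T sin 58° = 754.26 − 314.94 = 439.32 N.
|H| = √(H_x² + H_y²) = √((196.79)² + (439.32)²) = 481.39 N.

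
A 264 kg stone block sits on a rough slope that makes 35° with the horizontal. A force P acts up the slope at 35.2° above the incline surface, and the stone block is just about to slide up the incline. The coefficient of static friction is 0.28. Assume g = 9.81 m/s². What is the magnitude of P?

P ≈ 2130 N

On the verge of sliding up the incline, friction equals μN and acts down the slope.
Perpendicular: N + P sin 35.2° = W cos 35° = 2121 N.
Along incline: P cos 35.2° = W sin 35° + μN  with W sin 35° = 1485 N.
Solving the pair for P and N: P = 2125 N, N = 896.5 N (and f = μN = 251 N).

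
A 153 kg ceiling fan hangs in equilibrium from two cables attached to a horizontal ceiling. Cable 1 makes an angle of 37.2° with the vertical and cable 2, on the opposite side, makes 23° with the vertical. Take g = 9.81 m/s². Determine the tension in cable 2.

T_2 ≈ 1050 N

Angles from the horizontal: cable 1 is 90° − 37.2° = 52.8°, cable 2 is 90° − 23° = 67°.
Weight W = 153 × 9.81 = 1501 N acts straight down.
Horizontal: T_1 cos 52.8° = T_2 cos 67°  →  T_1 = 0.6463 T_2.
Vertical: T_1 sin 52.8° + T_2 sin 67° = 1501.
Substituting the horizontal relation into the vertical equation gives 1.435 T_2 = 1501, so T_2 = 1046 N.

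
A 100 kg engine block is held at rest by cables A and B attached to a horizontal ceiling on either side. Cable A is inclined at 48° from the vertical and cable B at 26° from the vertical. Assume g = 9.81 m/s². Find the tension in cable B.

Angles from the horizontal: cable A is 90° − 48° = 42°, cable B is 90° − 26° = 64°.
Weight W = 100 × 9.81 = 981 N acts straight down.
Horizontal: T_A cos 42° = T_B cos 64°  →  T_A = 0.5899 T_B.
Vertical: T_A sin 42° + T_B sin 64° = 981.
Substituting the horizontal relation into the vertical equation gives 1.294 T_B = 981, so T_B = 758.4 N.

T_B ≈ 758 N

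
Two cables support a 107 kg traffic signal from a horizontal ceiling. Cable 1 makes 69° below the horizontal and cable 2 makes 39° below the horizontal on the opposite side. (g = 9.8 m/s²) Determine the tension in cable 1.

Weight W = 107 × 9.8 = 1049 N acts straight down.
Horizontal: T_1 cos 69° = T_2 cos 39°  →  T_2 = 0.4611 T_1.
Vertical: T_1 sin 69° + T_2 sin 39° = 1049.
Substituting the horizontal relation into the vertical equation gives 1.224 T_1 = 1049, so T_1 = 856.9 N.

T_1 ≈ 857 N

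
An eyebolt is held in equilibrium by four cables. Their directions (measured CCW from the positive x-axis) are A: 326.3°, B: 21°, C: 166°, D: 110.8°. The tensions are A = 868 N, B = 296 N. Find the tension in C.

Resolve: ΣF_x = 868 cos 326.3° + 296 cos 21° + T_C cos 166° + T_D cos 110.8° = 0.
        ΣF_y = 868 sin 326.3° + 296 sin 21° + T_C sin 166° + T_D sin 110.8° = 0.
The known terms sum to (998.5, -375.5) N, so -0.9703 T_C − 0.3551 T_D = -998.5 and 0.2419 T_C + 0.9348 T_D = 375.5.
Solving simultaneously: T_C = 974.3 N, T_D = 149.6 N.

T_C ≈ 974 N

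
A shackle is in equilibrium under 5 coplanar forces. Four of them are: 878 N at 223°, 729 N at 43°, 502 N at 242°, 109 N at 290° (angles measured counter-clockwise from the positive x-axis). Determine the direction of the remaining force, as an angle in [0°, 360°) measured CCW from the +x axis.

Sum the known components: ΣF_x = -307.4 N, ΣF_y = -647.3 N.
For equilibrium the remaining force must supply (−ΣF_x, −ΣF_y) = (307.4, 647.3) N.
Magnitude = √((307.4)² + (647.3)²) = 716.6 N; direction = atan2(647.3, 307.4) = 64.6°.

θ ≈ 64.6°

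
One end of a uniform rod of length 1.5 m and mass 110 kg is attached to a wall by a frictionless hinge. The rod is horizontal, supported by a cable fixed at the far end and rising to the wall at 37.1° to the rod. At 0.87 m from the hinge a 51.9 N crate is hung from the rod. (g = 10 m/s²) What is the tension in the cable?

Take torques about the hinge: T sin 37.1° · 1.5 = 110×10×0.75 + 51.9×0.87 = 870.15 N·m.
So T = 870.15 / (0.6032 × 1.5) = 961.69 N.

T ≈ 962 N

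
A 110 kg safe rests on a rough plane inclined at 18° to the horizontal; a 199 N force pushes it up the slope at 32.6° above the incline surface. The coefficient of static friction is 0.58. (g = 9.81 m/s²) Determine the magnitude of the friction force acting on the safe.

f ≈ 166 N

Axes along / perpendicular to the incline. W sin 18° = 333.5 N down-slope; W cos 18° = 1026 N into the surface.
Perpendicular: N = W cos 18° − P sin 32.6° = 1026 − 107.2 = 919.1 N.
Along incline: P cos 32.6° + f = W sin 18° (friction acts up-slope) → f = 333.5 − 167.6 = 165.8 N.
|f| = 165.8 N ≤ μN = 533.1 N, so the safe is indeed static.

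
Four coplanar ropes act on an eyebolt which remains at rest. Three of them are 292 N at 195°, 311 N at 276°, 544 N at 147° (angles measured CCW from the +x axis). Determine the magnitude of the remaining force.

Sum the known components: ΣF_x = -705.8 N, ΣF_y = -88.59 N.
For equilibrium the remaining force must supply (−ΣF_x, −ΣF_y) = (705.8, 88.59) N.
Magnitude = √((705.8)² + (88.59)²) = 711.3 N; direction = atan2(88.59, 705.8) = 7.2°.

F ≈ 711 N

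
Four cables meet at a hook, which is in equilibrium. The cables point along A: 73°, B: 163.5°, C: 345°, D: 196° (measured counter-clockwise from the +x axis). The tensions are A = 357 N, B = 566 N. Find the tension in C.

T_C ≈ 1170 N

Resolve: ΣF_x = 357 cos 73° + 566 cos 163.5° + T_C cos 345° + T_D cos 196° = 0.
        ΣF_y = 357 sin 73° + 566 sin 163.5° + T_C sin 345° + T_D sin 196° = 0.
The known terms sum to (-438.3, 502.2) N, so 0.9659 T_C − 0.9613 T_D = 438.3 and -0.2588 T_C − 0.2756 T_D = -502.2.
Solving simultaneously: T_C = 1172 N, T_D = 721.5 N.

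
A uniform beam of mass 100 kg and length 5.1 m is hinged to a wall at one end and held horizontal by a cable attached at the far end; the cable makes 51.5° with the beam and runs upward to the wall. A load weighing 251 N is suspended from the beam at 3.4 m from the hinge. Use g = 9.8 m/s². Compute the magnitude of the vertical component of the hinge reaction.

|H_y| ≈ 574 N

Take torques about the hinge: T sin 51.5° · 5.1 = 100×9.8×2.55 + 251×3.4 = 3352.4 N·m.
So T = 3352.4 / (0.7826 × 5.1) = 839.93 N.
ΣF_y = 0: H_y = (100×9.8 + 251) − T sin 51.5° = 1231 − 657.33 = 573.67 N.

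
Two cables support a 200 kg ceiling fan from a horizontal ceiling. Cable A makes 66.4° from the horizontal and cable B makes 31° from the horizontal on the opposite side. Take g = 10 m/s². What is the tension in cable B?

Weight W = 200 × 10 = 2000 N acts straight down.
Horizontal: T_A cos 66.4° = T_B cos 31°  →  T_A = 2.141 T_B.
Vertical: T_A sin 66.4° + T_B sin 31° = 2000.
Substituting the horizontal relation into the vertical equation gives 2.477 T_B = 2000, so T_B = 807.4 N.

T_B ≈ 807 N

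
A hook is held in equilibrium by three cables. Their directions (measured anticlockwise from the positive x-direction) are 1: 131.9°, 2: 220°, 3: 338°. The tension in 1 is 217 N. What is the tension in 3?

T_3 ≈ 246 N

Resolve: ΣF_x = 217 cos 131.9° + T_2 cos 220° + T_3 cos 338° = 0.
        ΣF_y = 217 sin 131.9° + T_2 sin 220° + T_3 sin 338° = 0.
The known terms sum to (-144.9, 161.5) N, so -0.7660 T_2 + 0.9272 T_3 = 144.9 and -0.6428 T_2 − 0.3746 T_3 = -161.5.
Solving simultaneously: T_2 = 108.1 N, T_3 = 245.6 N.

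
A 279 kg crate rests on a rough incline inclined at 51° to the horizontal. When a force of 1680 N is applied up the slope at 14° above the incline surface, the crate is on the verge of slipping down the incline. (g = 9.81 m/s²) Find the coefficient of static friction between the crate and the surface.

μ ≈ 0.378

On the verge of sliding down the incline, friction is at its maximum μN and acts up the slope.
Perpendicular to incline: N = W cos 51° − P sin 14° = 1722 − 406.4 = 1316 N.
Along incline: P cos 14° + μN = W sin 51° → μ = (W sin 51° − P cos 14°) / N = 0.3776.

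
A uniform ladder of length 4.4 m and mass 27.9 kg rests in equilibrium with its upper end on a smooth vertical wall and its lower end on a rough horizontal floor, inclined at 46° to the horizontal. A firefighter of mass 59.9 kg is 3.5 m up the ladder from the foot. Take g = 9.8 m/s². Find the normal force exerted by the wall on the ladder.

N_wall ≈ 583 N

Torques about the foot: N_wall · 4.4 sin 46° = 27.9×9.8×2.2 cos 46° + 59.9×9.8×3.5 cos 46° → N_wall = 582.95 N.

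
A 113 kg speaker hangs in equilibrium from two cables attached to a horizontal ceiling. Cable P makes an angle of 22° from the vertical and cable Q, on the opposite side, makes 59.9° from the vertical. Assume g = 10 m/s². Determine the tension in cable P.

T_P ≈ 987 N

Angles from the horizontal: cable P is 90° − 22° = 68°, cable Q is 90° − 59.9° = 30.1°.
Weight W = 113 × 10 = 1130 N acts straight down.
Horizontal: T_P cos 68° = T_Q cos 30.1°  →  T_Q = 0.433 T_P.
Vertical: T_P sin 68° + T_Q sin 30.1° = 1130.
Substituting the horizontal relation into the vertical equation gives 1.144 T_P = 1130, so T_P = 987.5 N.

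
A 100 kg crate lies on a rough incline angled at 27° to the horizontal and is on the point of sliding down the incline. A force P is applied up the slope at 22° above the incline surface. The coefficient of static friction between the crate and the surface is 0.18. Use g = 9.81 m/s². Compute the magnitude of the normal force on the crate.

N ≈ 749 N

On the verge of sliding down the incline, friction equals μN and acts up the slope.
Perpendicular: N + P sin 22° = W cos 27° = 874.1 N.
Along incline: P cos 22° + μN = W sin 27° with W sin 27° = 445.4 N.
Solving the pair for P and N: P = 335 N, N = 748.6 N (and f = μN = 134.7 N).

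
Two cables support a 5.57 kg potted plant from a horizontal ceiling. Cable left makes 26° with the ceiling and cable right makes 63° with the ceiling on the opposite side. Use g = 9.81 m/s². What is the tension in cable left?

Weight W = 5.57 × 9.81 = 54.64 N acts straight down.
Horizontal: T_left cos 26° = T_right cos 63°  →  T_right = 1.98 T_left.
Vertical: T_left sin 26° + T_right sin 63° = 54.64.
Substituting the horizontal relation into the vertical equation gives 2.202 T_left = 54.64, so T_left = 24.81 N.

T_left ≈ 24.8 N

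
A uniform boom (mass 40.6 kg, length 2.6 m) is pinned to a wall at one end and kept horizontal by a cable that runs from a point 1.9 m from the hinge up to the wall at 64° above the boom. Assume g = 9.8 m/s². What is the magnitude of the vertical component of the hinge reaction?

Take torques about the hinge: T sin 64° · 1.9 = 40.6×9.8×1.3 = 517.24 N·m.
So T = 517.24 / (0.8988 × 1.9) = 302.89 N.
ΣF_y = 0: H_y = (40.6×9.8) − T sin 64° = 397.88 − 272.23 = 125.65 N.

|H_y| ≈ 126 N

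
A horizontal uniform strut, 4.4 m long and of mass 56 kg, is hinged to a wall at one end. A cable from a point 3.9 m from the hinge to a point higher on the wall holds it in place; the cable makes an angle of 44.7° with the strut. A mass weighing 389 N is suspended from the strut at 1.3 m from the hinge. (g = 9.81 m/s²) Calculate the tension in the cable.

T ≈ 625 N

Take torques about the hinge: T sin 44.7° · 3.9 = 56×9.81×2.2 + 389×1.3 = 1714.3 N·m.
So T = 1714.3 / (0.7034 × 3.9) = 624.92 N.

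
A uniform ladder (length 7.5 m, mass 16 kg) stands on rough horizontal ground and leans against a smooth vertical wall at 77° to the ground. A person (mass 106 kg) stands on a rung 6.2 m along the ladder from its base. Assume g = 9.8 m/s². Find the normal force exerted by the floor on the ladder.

N_floor ≈ 1200 N

ΣF_y = 0: N_floor = 16×9.8 + 106×9.8 = 1195.6 N.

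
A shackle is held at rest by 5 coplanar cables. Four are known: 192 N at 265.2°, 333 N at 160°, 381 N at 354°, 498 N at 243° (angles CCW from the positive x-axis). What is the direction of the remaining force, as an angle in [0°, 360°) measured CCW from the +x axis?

Sum the known components: ΣF_x = -176.2 N, ΣF_y = -561 N.
For equilibrium the remaining force must supply (−ΣF_x, −ΣF_y) = (176.2, 561) N.
Magnitude = √((176.2)² + (561)²) = 588 N; direction = atan2(561, 176.2) = 72.6°.

θ ≈ 72.6°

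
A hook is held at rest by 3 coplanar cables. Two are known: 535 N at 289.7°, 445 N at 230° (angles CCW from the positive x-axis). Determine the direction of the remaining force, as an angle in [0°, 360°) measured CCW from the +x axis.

θ ≈ 82.9°

Sum the known components: ΣF_x = -105.7 N, ΣF_y = -844.6 N.
For equilibrium the remaining force must supply (−ΣF_x, −ΣF_y) = (105.7, 844.6) N.
Magnitude = √((105.7)² + (844.6)²) = 851.2 N; direction = atan2(844.6, 105.7) = 82.9°.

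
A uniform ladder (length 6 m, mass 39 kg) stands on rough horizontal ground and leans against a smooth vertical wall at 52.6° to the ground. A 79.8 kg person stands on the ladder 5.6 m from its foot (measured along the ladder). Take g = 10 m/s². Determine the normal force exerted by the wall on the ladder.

Torques about the foot: N_wall · 6 sin 52.6° = 39×10×3 cos 52.6° + 79.8×10×5.6 cos 52.6° → N_wall = 718.53 N.

N_wall ≈ 719 N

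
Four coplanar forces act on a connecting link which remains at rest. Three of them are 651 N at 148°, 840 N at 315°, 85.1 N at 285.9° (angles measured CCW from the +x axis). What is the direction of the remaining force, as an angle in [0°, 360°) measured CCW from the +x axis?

θ ≈ 101°

Sum the known components: ΣF_x = 65.2 N, ΣF_y = -330.8 N.
For equilibrium the remaining force must supply (−ΣF_x, −ΣF_y) = (-65.2, 330.8) N.
Magnitude = √((-65.2)² + (330.8)²) = 337.2 N; direction = atan2(330.8, -65.2) = 101.1°.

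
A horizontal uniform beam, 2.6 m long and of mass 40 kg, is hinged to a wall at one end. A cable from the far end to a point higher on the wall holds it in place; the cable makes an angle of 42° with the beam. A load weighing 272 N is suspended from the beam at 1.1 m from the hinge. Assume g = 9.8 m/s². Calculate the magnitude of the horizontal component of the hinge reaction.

Take torques about the hinge: T sin 42° · 2.6 = 40×9.8×1.3 + 272×1.1 = 808.8 N·m.
So T = 808.8 / (0.6691 × 2.6) = 464.9 N.
ΣF_x = 0: H_x = T cos 42° = 345.49 N.

H_x ≈ 345 N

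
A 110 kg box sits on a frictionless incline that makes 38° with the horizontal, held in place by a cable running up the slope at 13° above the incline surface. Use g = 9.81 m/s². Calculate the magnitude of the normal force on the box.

N ≈ 697 N

Take axes along and perpendicular to the incline. Weight components: W sin 38° = 664.4 N down-slope, W cos 38° = 850.3 N into the surface.
Along incline: T cos 13° = W sin 38° → T = 681.8 N.
Perpendicular: N = W cos 38° − T sin 13° = 697 N.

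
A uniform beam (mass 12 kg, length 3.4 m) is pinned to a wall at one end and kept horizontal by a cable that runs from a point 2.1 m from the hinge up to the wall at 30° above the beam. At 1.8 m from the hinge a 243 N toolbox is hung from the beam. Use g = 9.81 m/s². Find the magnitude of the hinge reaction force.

Take torques about the hinge: T sin 30° · 2.1 = 12×9.81×1.7 + 243×1.8 = 637.52 N·m.
So T = 637.52 / (0.5000 × 2.1) = 607.17 N.
ΣF_x = 0: H_x = T cos 30° = 525.82 N.
ΣF_y = 0: H_y = (12×9.81 + 243) − T sin 30° = 360.72 − 303.58 = 57.137 N.
|H| = √(H_x² + H_y²) = √((525.82)² + (57.137)²) = 528.92 N.

|H| ≈ 529 N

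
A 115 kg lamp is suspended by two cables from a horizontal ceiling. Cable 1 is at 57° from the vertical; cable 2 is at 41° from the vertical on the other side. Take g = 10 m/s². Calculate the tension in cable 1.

Angles from the horizontal: cable 1 is 90° − 57° = 33°, cable 2 is 90° − 41° = 49°.
Weight W = 115 × 10 = 1150 N acts straight down.
Horizontal: T_1 cos 33° = T_2 cos 49°  →  T_2 = 1.278 T_1.
Vertical: T_1 sin 33° + T_2 sin 49° = 1150.
Substituting the horizontal relation into the vertical equation gives 1.509 T_1 = 1150, so T_1 = 761.9 N.

T_1 ≈ 762 N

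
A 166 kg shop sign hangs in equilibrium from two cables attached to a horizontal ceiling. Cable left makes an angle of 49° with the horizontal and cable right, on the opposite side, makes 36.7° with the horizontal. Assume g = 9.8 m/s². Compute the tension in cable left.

Weight W = 166 × 9.8 = 1627 N acts straight down.
Horizontal: T_left cos 49° = T_right cos 36.7°  →  T_right = 0.8183 T_left.
Vertical: T_left sin 49° + T_right sin 36.7° = 1627.
Substituting the horizontal relation into the vertical equation gives 1.244 T_left = 1627, so T_left = 1308 N.

T_left ≈ 1310 N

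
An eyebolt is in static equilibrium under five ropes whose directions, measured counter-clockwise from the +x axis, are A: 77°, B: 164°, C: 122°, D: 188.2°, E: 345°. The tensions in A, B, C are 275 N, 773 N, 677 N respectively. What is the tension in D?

T_D ≈ 1900 N

Resolve: ΣF_x = 275 cos 77° + 773 cos 164° + 677 cos 122° + T_D cos 188.2° + T_E cos 345° = 0.
        ΣF_y = 275 sin 77° + 773 sin 164° + 677 sin 122° + T_D sin 188.2° + T_E sin 345° = 0.
The known terms sum to (-1040, 1055) N, so -0.9898 T_D + 0.9659 T_E = 1040 and -0.1426 T_D − 0.2588 T_E = -1055.
Solving simultaneously: T_D = 1904 N, T_E = 3028 N.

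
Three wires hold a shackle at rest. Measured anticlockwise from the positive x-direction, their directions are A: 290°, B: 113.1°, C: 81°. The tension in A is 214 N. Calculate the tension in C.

Resolve: ΣF_x = 214 cos 290° + T_B cos 113.1° + T_C cos 81° = 0.
        ΣF_y = 214 sin 290° + T_B sin 113.1° + T_C sin 81° = 0.
The known terms sum to (73.19, -201.1) N, so -0.3923 T_B + 0.1564 T_C = -73.19 and 0.9198 T_B + 0.9877 T_C = 201.1.
Solving simultaneously: T_B = 195.2 N, T_C = 21.78 N.

T_C ≈ 21.8 N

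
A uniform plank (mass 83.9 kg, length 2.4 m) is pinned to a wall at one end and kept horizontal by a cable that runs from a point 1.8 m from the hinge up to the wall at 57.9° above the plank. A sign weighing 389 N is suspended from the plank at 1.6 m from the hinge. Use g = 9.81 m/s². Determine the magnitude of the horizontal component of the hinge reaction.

H_x ≈ 561 N

Take torques about the hinge: T sin 57.9° · 1.8 = 83.9×9.81×1.2 + 389×1.6 = 1610.1 N·m.
So T = 1610.1 / (0.8471 × 1.8) = 1055.9 N.
ΣF_x = 0: H_x = T cos 57.9° = 561.11 N.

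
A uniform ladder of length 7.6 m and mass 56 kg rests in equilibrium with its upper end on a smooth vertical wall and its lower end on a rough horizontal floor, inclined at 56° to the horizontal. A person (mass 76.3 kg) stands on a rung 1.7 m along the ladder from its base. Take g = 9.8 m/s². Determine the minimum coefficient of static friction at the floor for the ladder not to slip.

ΣF_y = 0: N_floor = 56×9.8 + 76.3×9.8 = 1296.5 N.
Torques about the foot: N_wall · 7.6 sin 56° = 56×9.8×3.8 cos 56° + 76.3×9.8×1.7 cos 56° → N_wall = 297.9 N.
ΣF_x = 0: f_floor = N_wall = 297.9 N.
μ_min = f_floor / N_floor = 297.9 / 1296.5 = 0.2298.

μ_min ≈ 0.230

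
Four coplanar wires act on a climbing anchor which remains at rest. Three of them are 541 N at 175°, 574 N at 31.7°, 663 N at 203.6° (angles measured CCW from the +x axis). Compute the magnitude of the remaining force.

F ≈ 663 N

Sum the known components: ΣF_x = -658.1 N, ΣF_y = 83.34 N.
For equilibrium the remaining force must supply (−ΣF_x, −ΣF_y) = (658.1, -83.34) N.
Magnitude = √((658.1)² + (-83.34)²) = 663.4 N; direction = atan2(-83.34, 658.1) = 352.8°.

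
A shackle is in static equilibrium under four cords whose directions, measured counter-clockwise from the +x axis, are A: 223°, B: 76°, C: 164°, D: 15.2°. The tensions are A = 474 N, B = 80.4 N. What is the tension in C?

T_C ≈ 291 N

Resolve: ΣF_x = 474 cos 223° + 80.4 cos 76° + T_C cos 164° + T_D cos 15.2° = 0.
        ΣF_y = 474 sin 223° + 80.4 sin 76° + T_C sin 164° + T_D sin 15.2° = 0.
The known terms sum to (-327.2, -245.3) N, so -0.9613 T_C + 0.9650 T_D = 327.2 and 0.2756 T_C + 0.2622 T_D = 245.3.
Solving simultaneously: T_C = 291.3 N, T_D = 629.2 N.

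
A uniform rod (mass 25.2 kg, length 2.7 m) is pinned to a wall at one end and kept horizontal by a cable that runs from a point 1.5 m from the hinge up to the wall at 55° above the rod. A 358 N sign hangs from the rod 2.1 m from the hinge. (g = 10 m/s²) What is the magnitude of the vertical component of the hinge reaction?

Take torques about the hinge: T sin 55° · 1.5 = 25.2×10×1.35 + 358×2.1 = 1092 N·m.
So T = 1092 / (0.8192 × 1.5) = 888.72 N.
ΣF_y = 0: H_y = (25.2×10 + 358) − T sin 55° = 610 − 728 = -118 N.

|H_y| ≈ 118 N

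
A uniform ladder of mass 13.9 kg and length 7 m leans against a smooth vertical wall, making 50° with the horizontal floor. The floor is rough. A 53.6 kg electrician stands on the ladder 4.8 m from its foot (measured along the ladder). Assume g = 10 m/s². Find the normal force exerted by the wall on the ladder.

N_wall ≈ 367 N

Torques about the foot: N_wall · 7 sin 50° = 13.9×10×3.5 cos 50° + 53.6×10×4.8 cos 50° → N_wall = 366.72 N.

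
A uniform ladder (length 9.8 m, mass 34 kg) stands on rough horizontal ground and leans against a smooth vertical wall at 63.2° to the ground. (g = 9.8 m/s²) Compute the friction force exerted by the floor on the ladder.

Torques about the foot: N_wall · 9.8 sin 63.2° = 34×9.8×4.9 cos 63.2° → N_wall = 84.156 N.
ΣF_x = 0: f_floor = N_wall = 84.156 N.

f ≈ 84.2 N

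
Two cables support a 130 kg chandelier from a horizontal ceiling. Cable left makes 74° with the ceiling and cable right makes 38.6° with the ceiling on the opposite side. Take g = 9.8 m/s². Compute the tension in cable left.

T_left ≈ 1080 N

Weight W = 130 × 9.8 = 1274 N acts straight down.
Horizontal: T_left cos 74° = T_right cos 38.6°  →  T_right = 0.3527 T_left.
Vertical: T_left sin 74° + T_right sin 38.6° = 1274.
Substituting the horizontal relation into the vertical equation gives 1.181 T_left = 1274, so T_left = 1078 N.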